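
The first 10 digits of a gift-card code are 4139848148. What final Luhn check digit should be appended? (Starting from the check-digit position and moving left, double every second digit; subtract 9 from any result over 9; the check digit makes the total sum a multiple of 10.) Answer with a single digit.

Partial digits right→left: 8 4 1 8 4 8 9 3 1 4
Double every second digit counting from the check-digit position (so the 1st, 3rd, 5th, ... of the partial from the right).
  doubled (with −9 where >9): 7 2 8 9 2 → sum 28
  kept as-is: 4 8 8 3 4 → sum 27
Total = 28 + 27 = 55.
Check digit = (10 − (55 mod 10)) mod 10 = 5.

5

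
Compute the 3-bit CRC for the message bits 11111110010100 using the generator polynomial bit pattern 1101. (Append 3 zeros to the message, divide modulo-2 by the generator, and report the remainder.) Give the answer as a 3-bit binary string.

010

Append 3 zeros: 11111110010100000. Divide by 1101 (XOR where the leading bit is 1):
  pos 0: 1111 XOR 1101 = 0010
  pos 2: 1011 XOR 1101 = 0110
  pos 3: 1101 XOR 1101 = 0000
  pos 9: 1010 XOR 1101 = 0111
  pos 10: 1110 XOR 1101 = 0011
  pos 12: 1100 XOR 1101 = 0001
Remainder (last 3 bits) = 010. This is the CRC / FCS.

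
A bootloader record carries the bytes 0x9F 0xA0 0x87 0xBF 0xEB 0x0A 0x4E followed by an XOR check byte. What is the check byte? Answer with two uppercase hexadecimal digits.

A8

XOR the bytes together:
  start with 0x9F
  0x9F ⊕ 0xA0 = 0x3F
  0x3F ⊕ 0x87 = 0xB8
  0xB8 ⊕ 0xBF = 0x07
  0x07 ⊕ 0xEB = 0xEC
  0xEC ⊕ 0x0A = 0xE6
  0xE6 ⊕ 0x4E = 0xA8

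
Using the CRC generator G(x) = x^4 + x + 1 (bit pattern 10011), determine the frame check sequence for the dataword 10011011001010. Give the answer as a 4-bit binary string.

0100

Append 4 zeros: 100110110010100000. Divide by 10011 (XOR where the leading bit is 1):
  pos 0: 10011 XOR 10011 = 00000
  pos 6: 11001 XOR 10011 = 01010
  pos 7: 10100 XOR 10011 = 00111
  pos 9: 11110 XOR 10011 = 01101
  pos 10: 11010 XOR 10011 = 01001
  pos 11: 10010 XOR 10011 = 00001
Remainder (last 4 bits) = 0100. This is the CRC / FCS.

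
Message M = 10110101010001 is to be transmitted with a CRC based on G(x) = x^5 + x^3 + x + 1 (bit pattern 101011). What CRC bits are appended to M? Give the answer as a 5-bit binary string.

Append 5 zeros: 1011010101000100000. Divide by 101011 (XOR where the leading bit is 1):
  pos 0: 101101 XOR 101011 = 000110
  pos 3: 110010 XOR 101011 = 011001
  pos 4: 110011 XOR 101011 = 011000
  pos 5: 110000 XOR 101011 = 011011
  pos 6: 110110 XOR 101011 = 011101
  pos 7: 111010 XOR 101011 = 010001
  pos 8: 100011 XOR 101011 = 001000
  pos 10: 100000 XOR 101011 = 001011
  pos 12: 101100 XOR 101011 = 000111
Remainder (last 5 bits) = 01110. This is the CRC / FCS.

01110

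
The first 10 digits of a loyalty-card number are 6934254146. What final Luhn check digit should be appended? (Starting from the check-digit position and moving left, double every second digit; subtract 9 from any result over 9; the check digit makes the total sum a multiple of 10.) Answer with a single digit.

8

Partial digits right→left: 6 4 1 4 5 2 4 3 9 6
Double every second digit counting from the check-digit position (so the 1st, 3rd, 5th, ... of the partial from the right).
  doubled (with −9 where >9): 3 2 1 8 9 → sum 23
  kept as-is: 4 4 2 3 6 → sum 19
Total = 23 + 19 = 42.
Check digit = (10 − (42 mod 10)) mod 10 = 8.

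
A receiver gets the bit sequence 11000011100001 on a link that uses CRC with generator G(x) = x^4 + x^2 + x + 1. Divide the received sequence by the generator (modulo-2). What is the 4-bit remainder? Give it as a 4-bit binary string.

0000

Modulo-2 division of 11000011100001 by 10111:
  pos 0: 11000 XOR 10111 = 01111
  pos 1: 11110 XOR 10111 = 01001
  pos 2: 10011 XOR 10111 = 00100
  pos 4: 10011 XOR 10111 = 00100
  pos 6: 10000 XOR 10111 = 00111
  pos 8: 11100 XOR 10111 = 01011
  pos 9: 10111 XOR 10111 = 00000
Remainder = 0000 (zero — the frame passes the CRC check).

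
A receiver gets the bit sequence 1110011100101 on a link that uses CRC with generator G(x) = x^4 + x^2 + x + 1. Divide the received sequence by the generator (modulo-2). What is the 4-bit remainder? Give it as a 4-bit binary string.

0000

Modulo-2 division of 1110011100101 by 10111:
  pos 0: 11100 XOR 10111 = 01011
  pos 1: 10111 XOR 10111 = 00000
  pos 6: 11001 XOR 10111 = 01110
  pos 7: 11100 XOR 10111 = 01011
  pos 8: 10111 XOR 10111 = 00000
Remainder = 0000 (zero — the frame passes the CRC check).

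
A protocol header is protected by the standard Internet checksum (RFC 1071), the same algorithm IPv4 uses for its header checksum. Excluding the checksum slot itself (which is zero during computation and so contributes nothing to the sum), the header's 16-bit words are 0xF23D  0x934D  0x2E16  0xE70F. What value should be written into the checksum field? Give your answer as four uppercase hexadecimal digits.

654E

One's-complement addition (fold any carry out of bit 15 back into bit 0):
  0xF23D + 0x934D = 0x1858A → wrap carry → 0x858B
  0x858B + 0x2E16 = 0x0B3A1
  0xB3A1 + 0xE70F = 0x19AB0 → wrap carry → 0x9AB1
One's-complement sum = 0x9AB1.
Checksum = ~0x9AB1 & 0xFFFF = 0x654E.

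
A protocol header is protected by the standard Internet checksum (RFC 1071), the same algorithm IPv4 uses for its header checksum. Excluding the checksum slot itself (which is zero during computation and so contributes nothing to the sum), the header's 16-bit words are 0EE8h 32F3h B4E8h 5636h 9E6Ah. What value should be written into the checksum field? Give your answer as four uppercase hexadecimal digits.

One's-complement addition (fold any carry out of bit 15 back into bit 0):
  0x0EE8 + 0x32F3 = 0x041DB
  0x41DB + 0xB4E8 = 0x0F6C3
  0xF6C3 + 0x5636 = 0x14CF9 → wrap carry → 0x4CFA
  0x4CFA + 0x9E6A = 0x0EB64
One's-complement sum = 0xEB64.
Checksum = ~0xEB64 & 0xFFFF = 0x149B.

149B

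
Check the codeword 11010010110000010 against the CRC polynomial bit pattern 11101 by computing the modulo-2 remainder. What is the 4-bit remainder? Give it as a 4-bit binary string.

Modulo-2 division of 11010010110000010 by 11101:
  pos 0: 11010 XOR 11101 = 00111
  pos 2: 11101 XOR 11101 = 00000
  pos 8: 11000 XOR 11101 = 00101
  pos 10: 10100 XOR 11101 = 01001
  pos 11: 10011 XOR 11101 = 01110
  pos 12: 11100 XOR 11101 = 00001
Remainder = 0001 (nonzero — an error is detected).

0001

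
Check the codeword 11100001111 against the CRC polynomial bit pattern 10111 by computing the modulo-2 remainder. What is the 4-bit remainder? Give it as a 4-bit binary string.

0001

Modulo-2 division of 11100001111 by 10111:
  pos 0: 11100 XOR 10111 = 01011
  pos 1: 10110 XOR 10111 = 00001
  pos 5: 10111 XOR 10111 = 00000
Remainder = 0001 (nonzero — an error is detected).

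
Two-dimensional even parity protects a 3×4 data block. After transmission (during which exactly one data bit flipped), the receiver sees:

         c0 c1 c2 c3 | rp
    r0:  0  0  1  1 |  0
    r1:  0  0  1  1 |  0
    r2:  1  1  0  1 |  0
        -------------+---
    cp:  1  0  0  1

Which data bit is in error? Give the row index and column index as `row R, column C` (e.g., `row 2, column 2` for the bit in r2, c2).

row 2, column 1

Recompute each row's even parity and compare to rp:
  r0: data parity 0, sent rp 0 → ok
  r1: data parity 0, sent rp 0 → ok
  r2: data parity 1, sent rp 0 → mismatch
Recompute each column's even parity and compare to cp:
  c0: data parity 1, sent cp 1 → ok
  c1: data parity 1, sent cp 0 → mismatch
  c2: data parity 0, sent cp 0 → ok
  c3: data parity 1, sent cp 1 → ok
Exactly one row (r2) and one column (c1) fail → the flipped bit is at their intersection.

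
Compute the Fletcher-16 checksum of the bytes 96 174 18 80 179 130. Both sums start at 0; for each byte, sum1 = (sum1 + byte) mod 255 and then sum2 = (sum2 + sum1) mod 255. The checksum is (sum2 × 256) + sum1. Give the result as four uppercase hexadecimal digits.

CEA7

Running sums (mod 255):
  after byte 0 (96): sum1=96, sum2=96
  after byte 1 (174): sum1=15, sum2=111
  after byte 2 (18): sum1=33, sum2=144
  after byte 3 (80): sum1=113, sum2=2
  after byte 4 (179): sum1=37, sum2=39
  after byte 5 (130): sum1=167, sum2=206
Checksum = sum2·256 + sum1 = 206·256 + 167 = 52903 = 0xCEA7.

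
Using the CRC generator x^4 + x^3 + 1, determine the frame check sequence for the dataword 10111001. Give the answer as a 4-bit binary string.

1000

Append 4 zeros: 101110010000. Divide by 11001 (XOR where the leading bit is 1):
  pos 0: 10111 XOR 11001 = 01110
  pos 1: 11100 XOR 11001 = 00101
  pos 3: 10101 XOR 11001 = 01100
  pos 4: 11000 XOR 11001 = 00001
Remainder (last 4 bits) = 1000. This is the CRC / FCS.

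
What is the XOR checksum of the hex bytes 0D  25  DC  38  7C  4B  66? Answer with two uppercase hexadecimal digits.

XOR the bytes together:
  start with 0x0D
  0x0D ⊕ 0x25 = 0x28
  0x28 ⊕ 0xDC = 0xF4
  0xF4 ⊕ 0x38 = 0xCC
  0xCC ⊕ 0x7C = 0xB0
  0xB0 ⊕ 0x4B = 0xFB
  0xFB ⊕ 0x66 = 0x9D

9D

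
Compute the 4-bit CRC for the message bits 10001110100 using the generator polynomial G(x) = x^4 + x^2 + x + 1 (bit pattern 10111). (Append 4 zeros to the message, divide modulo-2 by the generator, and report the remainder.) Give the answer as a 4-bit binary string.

0100

Append 4 zeros: 100011101000000. Divide by 10111 (XOR where the leading bit is 1):
  pos 0: 10001 XOR 10111 = 00110
  pos 2: 11011 XOR 10111 = 01100
  pos 3: 11000 XOR 10111 = 01111
  pos 4: 11111 XOR 10111 = 01000
  pos 5: 10000 XOR 10111 = 00111
  pos 7: 11100 XOR 10111 = 01011
  pos 8: 10110 XOR 10111 = 00001
Remainder (last 4 bits) = 0100. This is the CRC / FCS.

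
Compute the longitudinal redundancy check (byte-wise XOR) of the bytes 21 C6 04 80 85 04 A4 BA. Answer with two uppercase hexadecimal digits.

FC

XOR the bytes together:
  start with 0x21
  0x21 ⊕ 0xC6 = 0xE7
  0xE7 ⊕ 0x04 = 0xE3
  0xE3 ⊕ 0x80 = 0x63
  0x63 ⊕ 0x85 = 0xE6
  0xE6 ⊕ 0x04 = 0xE2
  0xE2 ⊕ 0xA4 = 0x46
  0x46 ⊕ 0xBA = 0xFC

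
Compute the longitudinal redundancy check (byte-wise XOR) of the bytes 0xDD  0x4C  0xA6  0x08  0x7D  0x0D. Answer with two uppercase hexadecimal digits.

XOR the bytes together:
  start with 0xDD
  0xDD ⊕ 0x4C = 0x91
  0x91 ⊕ 0xA6 = 0x37
  0x37 ⊕ 0x08 = 0x3F
  0x3F ⊕ 0x7D = 0x42
  0x42 ⊕ 0x0D = 0x4F

4F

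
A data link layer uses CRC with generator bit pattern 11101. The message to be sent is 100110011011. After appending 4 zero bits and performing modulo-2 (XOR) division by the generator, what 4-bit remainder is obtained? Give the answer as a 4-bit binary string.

0001

Append 4 zeros: 1001100110110000. Divide by 11101 (XOR where the leading bit is 1):
  pos 0: 10011 XOR 11101 = 01110
  pos 1: 11100 XOR 11101 = 00001
  pos 5: 10110 XOR 11101 = 01011
  pos 6: 10111 XOR 11101 = 01010
  pos 7: 10101 XOR 11101 = 01000
  pos 8: 10000 XOR 11101 = 01101
  pos 9: 11010 XOR 11101 = 00111
  pos 11: 11100 XOR 11101 = 00001
Remainder (last 4 bits) = 0001. This is the CRC / FCS.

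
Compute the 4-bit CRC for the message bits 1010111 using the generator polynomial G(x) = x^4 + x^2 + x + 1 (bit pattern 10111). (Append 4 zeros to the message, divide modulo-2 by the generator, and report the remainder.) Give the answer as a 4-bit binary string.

Append 4 zeros: 10101110000. Divide by 10111 (XOR where the leading bit is 1):
  pos 0: 10101 XOR 10111 = 00010
  pos 3: 10110 XOR 10111 = 00001
Remainder (last 4 bits) = 1000. This is the CRC / FCS.

1000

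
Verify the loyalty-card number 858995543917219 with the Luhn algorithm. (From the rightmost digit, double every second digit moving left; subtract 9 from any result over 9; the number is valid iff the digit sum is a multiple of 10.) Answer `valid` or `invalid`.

From the right, keep odd positions and double even positions (subtract 9 from any doubled value over 9):
  doubled (positions 2,4,...): 2 5 9 8 1 9 1 → sum 35
  kept (positions 1,3,...): 9 2 1 3 5 9 8 8 → sum 45
Total = 80.
80 mod 10 = 0, so the number is valid.

valid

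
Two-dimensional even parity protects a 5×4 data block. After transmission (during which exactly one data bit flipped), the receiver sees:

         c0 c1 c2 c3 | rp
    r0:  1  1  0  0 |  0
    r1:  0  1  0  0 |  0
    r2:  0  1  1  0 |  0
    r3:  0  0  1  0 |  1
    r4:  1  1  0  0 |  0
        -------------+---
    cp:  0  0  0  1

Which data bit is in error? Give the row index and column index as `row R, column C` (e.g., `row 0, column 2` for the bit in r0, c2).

Recompute each row's even parity and compare to rp:
  r0: data parity 0, sent rp 0 → ok
  r1: data parity 1, sent rp 0 → mismatch
  r2: data parity 0, sent rp 0 → ok
  r3: data parity 1, sent rp 1 → ok
  r4: data parity 0, sent rp 0 → ok
Recompute each column's even parity and compare to cp:
  c0: data parity 0, sent cp 0 → ok
  c1: data parity 0, sent cp 0 → ok
  c2: data parity 0, sent cp 0 → ok
  c3: data parity 0, sent cp 1 → mismatch
Exactly one row (r1) and one column (c3) fail → the flipped bit is at their intersection.

row 1, column 3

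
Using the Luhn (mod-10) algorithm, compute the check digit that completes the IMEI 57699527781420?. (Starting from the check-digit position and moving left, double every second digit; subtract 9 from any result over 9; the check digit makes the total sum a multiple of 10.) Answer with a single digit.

Partial digits right→left: 0 2 4 1 8 7 7 2 5 9 9 6 7 5
Double every second digit counting from the check-digit position (so the 1st, 3rd, 5th, ... of the partial from the right).
  doubled (with −9 where >9): 0 8 7 5 1 9 5 → sum 35
  kept as-is: 2 1 7 2 9 6 5 → sum 32
Total = 35 + 32 = 67.
Check digit = (10 − (67 mod 10)) mod 10 = 3.

3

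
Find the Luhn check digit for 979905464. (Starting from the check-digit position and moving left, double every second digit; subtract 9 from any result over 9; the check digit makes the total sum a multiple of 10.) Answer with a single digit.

9

Partial digits right→left: 4 6 4 5 0 9 9 7 9
Double every second digit counting from the check-digit position (so the 1st, 3rd, 5th, ... of the partial from the right).
  doubled (with −9 where >9): 8 8 0 9 9 → sum 34
  kept as-is: 6 5 9 7 → sum 27
Total = 34 + 27 = 61.
Check digit = (10 − (61 mod 10)) mod 10 = 9.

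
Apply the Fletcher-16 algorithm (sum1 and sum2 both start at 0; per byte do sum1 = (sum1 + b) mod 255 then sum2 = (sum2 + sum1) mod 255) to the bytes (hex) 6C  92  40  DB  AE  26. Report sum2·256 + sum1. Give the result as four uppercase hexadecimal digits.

7FEF

Running sums (mod 255):
  after byte 0 (6C): sum1=108, sum2=108
  after byte 1 (92): sum1=254, sum2=107
  after byte 2 (40): sum1=63, sum2=170
  after byte 3 (DB): sum1=27, sum2=197
  after byte 4 (AE): sum1=201, sum2=143
  after byte 5 (26): sum1=239, sum2=127
Checksum = sum2·256 + sum1 = 127·256 + 239 = 32751 = 0x7FEF.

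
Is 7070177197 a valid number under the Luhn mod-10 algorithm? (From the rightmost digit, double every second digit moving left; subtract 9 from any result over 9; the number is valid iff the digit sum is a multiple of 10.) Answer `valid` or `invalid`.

From the right, keep odd positions and double even positions (subtract 9 from any doubled value over 9):
  doubled (positions 2,4,...): 9 5 2 5 5 → sum 26
  kept (positions 1,3,...): 7 1 7 0 0 → sum 15
Total = 41.
41 mod 10 = 1, so the number is invalid.

invalid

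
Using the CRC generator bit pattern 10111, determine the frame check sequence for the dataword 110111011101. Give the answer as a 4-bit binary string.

1101

Append 4 zeros: 1101110111010000. Divide by 10111 (XOR where the leading bit is 1):
  pos 0: 11011 XOR 10111 = 01100
  pos 1: 11001 XOR 10111 = 01110
  pos 2: 11100 XOR 10111 = 01011
  pos 3: 10111 XOR 10111 = 00000
  pos 8: 11010 XOR 10111 = 01101
  pos 9: 11010 XOR 10111 = 01101
  pos 10: 11010 XOR 10111 = 01101
  pos 11: 11010 XOR 10111 = 01101
Remainder (last 4 bits) = 1101. This is the CRC / FCS.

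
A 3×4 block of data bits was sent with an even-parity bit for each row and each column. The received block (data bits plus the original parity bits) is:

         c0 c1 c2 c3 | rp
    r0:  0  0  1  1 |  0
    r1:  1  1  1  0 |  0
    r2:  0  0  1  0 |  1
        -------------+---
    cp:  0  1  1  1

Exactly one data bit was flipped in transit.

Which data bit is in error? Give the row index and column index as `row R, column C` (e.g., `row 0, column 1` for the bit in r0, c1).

row 1, column 0

Recompute each row's even parity and compare to rp:
  r0: data parity 0, sent rp 0 → ok
  r1: data parity 1, sent rp 0 → mismatch
  r2: data parity 1, sent rp 1 → ok
Recompute each column's even parity and compare to cp:
  c0: data parity 1, sent cp 0 → mismatch
  c1: data parity 1, sent cp 1 → ok
  c2: data parity 1, sent cp 1 → ok
  c3: data parity 1, sent cp 1 → ok
Exactly one row (r1) and one column (c0) fail → the flipped bit is at their intersection.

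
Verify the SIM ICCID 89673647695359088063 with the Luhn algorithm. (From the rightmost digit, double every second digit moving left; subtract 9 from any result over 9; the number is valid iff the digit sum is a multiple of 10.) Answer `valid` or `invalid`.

valid

From the right, keep odd positions and double even positions (subtract 9 from any doubled value over 9):
  doubled (positions 2,4,...): 3 7 0 1 1 3 8 6 3 7 → sum 39
  kept (positions 1,3,...): 3 0 8 9 3 9 7 6 7 9 → sum 61
Total = 100.
100 mod 10 = 0, so the number is valid.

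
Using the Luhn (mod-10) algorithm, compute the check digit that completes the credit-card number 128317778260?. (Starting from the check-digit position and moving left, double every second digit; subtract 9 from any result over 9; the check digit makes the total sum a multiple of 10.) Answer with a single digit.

5

Partial digits right→left: 0 6 2 8 7 7 7 1 3 8 2 1
Double every second digit counting from the check-digit position (so the 1st, 3rd, 5th, ... of the partial from the right).
  doubled (with −9 where >9): 0 4 5 5 6 4 → sum 24
  kept as-is: 6 8 7 1 8 1 → sum 31
Total = 24 + 31 = 55.
Check digit = (10 − (55 mod 10)) mod 10 = 5.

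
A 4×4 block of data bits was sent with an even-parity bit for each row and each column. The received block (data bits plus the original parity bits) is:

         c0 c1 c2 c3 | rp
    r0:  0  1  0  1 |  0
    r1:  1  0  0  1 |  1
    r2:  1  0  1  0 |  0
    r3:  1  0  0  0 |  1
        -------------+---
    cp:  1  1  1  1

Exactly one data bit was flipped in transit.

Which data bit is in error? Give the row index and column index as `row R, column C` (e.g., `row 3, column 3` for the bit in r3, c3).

Recompute each row's even parity and compare to rp:
  r0: data parity 0, sent rp 0 → ok
  r1: data parity 0, sent rp 1 → mismatch
  r2: data parity 0, sent rp 0 → ok
  r3: data parity 1, sent rp 1 → ok
Recompute each column's even parity and compare to cp:
  c0: data parity 1, sent cp 1 → ok
  c1: data parity 1, sent cp 1 → ok
  c2: data parity 1, sent cp 1 → ok
  c3: data parity 0, sent cp 1 → mismatch
Exactly one row (r1) and one column (c3) fail → the flipped bit is at their intersection.

row 1, column 3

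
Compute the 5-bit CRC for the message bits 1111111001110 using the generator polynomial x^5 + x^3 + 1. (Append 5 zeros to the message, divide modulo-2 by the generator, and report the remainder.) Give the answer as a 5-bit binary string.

Append 5 zeros: 111111100111000000. Divide by 101001 (XOR where the leading bit is 1):
  pos 0: 111111 XOR 101001 = 010110
  pos 1: 101101 XOR 101001 = 000100
  pos 4: 100001 XOR 101001 = 001000
  pos 6: 100011 XOR 101001 = 001010
  pos 8: 101000 XOR 101001 = 000001
Remainder (last 5 bits) = 10000. This is the CRC / FCS.

10000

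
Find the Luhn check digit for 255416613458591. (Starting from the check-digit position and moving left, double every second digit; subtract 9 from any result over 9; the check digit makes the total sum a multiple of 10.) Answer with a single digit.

Partial digits right→left: 1 9 5 8 5 4 3 1 6 6 1 4 5 5 2
Double every second digit counting from the check-digit position (so the 1st, 3rd, 5th, ... of the partial from the right).
  doubled (with −9 where >9): 2 1 1 6 3 2 1 4 → sum 20
  kept as-is: 9 8 4 1 6 4 5 → sum 37
Total = 20 + 37 = 57.
Check digit = (10 − (57 mod 10)) mod 10 = 3.

3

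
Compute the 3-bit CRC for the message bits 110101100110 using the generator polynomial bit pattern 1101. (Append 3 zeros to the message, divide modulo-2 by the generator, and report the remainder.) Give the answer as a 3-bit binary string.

Append 3 zeros: 110101100110000. Divide by 1101 (XOR where the leading bit is 1):
  pos 0: 1101 XOR 1101 = 0000
  pos 5: 1100 XOR 1101 = 0001
  pos 8: 1110 XOR 1101 = 0011
  pos 10: 1100 XOR 1101 = 0001
Remainder (last 3 bits) = 010. This is the CRC / FCS.

010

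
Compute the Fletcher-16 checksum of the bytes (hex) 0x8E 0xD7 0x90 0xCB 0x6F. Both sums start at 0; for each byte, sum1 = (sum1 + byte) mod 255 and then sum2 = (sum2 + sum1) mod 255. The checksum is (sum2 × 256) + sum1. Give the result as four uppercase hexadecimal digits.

Running sums (mod 255):
  after byte 0 (0x8E): sum1=142, sum2=142
  after byte 1 (0xD7): sum1=102, sum2=244
  after byte 2 (0x90): sum1=246, sum2=235
  after byte 3 (0xCB): sum1=194, sum2=174
  after byte 4 (0x6F): sum1=50, sum2=224
Checksum = sum2·256 + sum1 = 224·256 + 50 = 57394 = 0xE032.

E032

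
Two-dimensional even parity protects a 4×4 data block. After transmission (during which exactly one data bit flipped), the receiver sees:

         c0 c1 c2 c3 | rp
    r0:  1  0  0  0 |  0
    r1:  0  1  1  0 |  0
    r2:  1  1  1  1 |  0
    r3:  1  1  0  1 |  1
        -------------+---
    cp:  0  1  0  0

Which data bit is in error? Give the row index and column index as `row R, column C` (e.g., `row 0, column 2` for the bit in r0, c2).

row 0, column 0

Recompute each row's even parity and compare to rp:
  r0: data parity 1, sent rp 0 → mismatch
  r1: data parity 0, sent rp 0 → ok
  r2: data parity 0, sent rp 0 → ok
  r3: data parity 1, sent rp 1 → ok
Recompute each column's even parity and compare to cp:
  c0: data parity 1, sent cp 0 → mismatch
  c1: data parity 1, sent cp 1 → ok
  c2: data parity 0, sent cp 0 → ok
  c3: data parity 0, sent cp 0 → ok
Exactly one row (r0) and one column (c0) fail → the flipped bit is at their intersection.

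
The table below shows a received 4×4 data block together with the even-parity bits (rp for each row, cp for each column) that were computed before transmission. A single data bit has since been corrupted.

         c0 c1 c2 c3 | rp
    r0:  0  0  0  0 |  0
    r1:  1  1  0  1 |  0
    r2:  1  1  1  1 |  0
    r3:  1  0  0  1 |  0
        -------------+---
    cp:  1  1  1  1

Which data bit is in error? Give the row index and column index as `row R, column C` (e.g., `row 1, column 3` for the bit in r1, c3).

row 1, column 1

Recompute each row's even parity and compare to rp:
  r0: data parity 0, sent rp 0 → ok
  r1: data parity 1, sent rp 0 → mismatch
  r2: data parity 0, sent rp 0 → ok
  r3: data parity 0, sent rp 0 → ok
Recompute each column's even parity and compare to cp:
  c0: data parity 1, sent cp 1 → ok
  c1: data parity 0, sent cp 1 → mismatch
  c2: data parity 1, sent cp 1 → ok
  c3: data parity 1, sent cp 1 → ok
Exactly one row (r1) and one column (c1) fail → the flipped bit is at their intersection.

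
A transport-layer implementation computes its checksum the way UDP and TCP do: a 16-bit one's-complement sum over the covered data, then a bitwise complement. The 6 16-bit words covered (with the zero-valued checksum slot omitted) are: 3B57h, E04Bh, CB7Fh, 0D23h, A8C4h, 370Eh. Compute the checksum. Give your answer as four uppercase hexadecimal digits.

2BE7

One's-complement addition (fold any carry out of bit 15 back into bit 0):
  0x3B57 + 0xE04B = 0x11BA2 → wrap carry → 0x1BA3
  0x1BA3 + 0xCB7F = 0x0E722
  0xE722 + 0x0D23 = 0x0F445
  0xF445 + 0xA8C4 = 0x19D09 → wrap carry → 0x9D0A
  0x9D0A + 0x370E = 0x0D418
One's-complement sum = 0xD418.
Checksum = ~0xD418 & 0xFFFF = 0x2BE7.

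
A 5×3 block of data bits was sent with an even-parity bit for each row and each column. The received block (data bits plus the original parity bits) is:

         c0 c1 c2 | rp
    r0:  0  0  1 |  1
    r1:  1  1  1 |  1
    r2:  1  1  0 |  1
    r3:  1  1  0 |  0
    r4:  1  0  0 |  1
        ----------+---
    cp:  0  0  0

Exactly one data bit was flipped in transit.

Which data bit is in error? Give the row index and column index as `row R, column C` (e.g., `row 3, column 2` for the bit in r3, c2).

Recompute each row's even parity and compare to rp:
  r0: data parity 1, sent rp 1 → ok
  r1: data parity 1, sent rp 1 → ok
  r2: data parity 0, sent rp 1 → mismatch
  r3: data parity 0, sent rp 0 → ok
  r4: data parity 1, sent rp 1 → ok
Recompute each column's even parity and compare to cp:
  c0: data parity 0, sent cp 0 → ok
  c1: data parity 1, sent cp 0 → mismatch
  c2: data parity 0, sent cp 0 → ok
Exactly one row (r2) and one column (c1) fail → the flipped bit is at their intersection.

row 2, column 1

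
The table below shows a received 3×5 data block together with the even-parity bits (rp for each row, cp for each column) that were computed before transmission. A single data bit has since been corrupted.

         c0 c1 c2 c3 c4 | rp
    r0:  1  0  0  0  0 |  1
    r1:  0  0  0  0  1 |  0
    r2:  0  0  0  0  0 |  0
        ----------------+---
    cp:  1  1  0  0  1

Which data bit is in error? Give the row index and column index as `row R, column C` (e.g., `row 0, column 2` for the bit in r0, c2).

row 1, column 1

Recompute each row's even parity and compare to rp:
  r0: data parity 1, sent rp 1 → ok
  r1: data parity 1, sent rp 0 → mismatch
  r2: data parity 0, sent rp 0 → ok
Recompute each column's even parity and compare to cp:
  c0: data parity 1, sent cp 1 → ok
  c1: data parity 0, sent cp 1 → mismatch
  c2: data parity 0, sent cp 0 → ok
  c3: data parity 0, sent cp 0 → ok
  c4: data parity 1, sent cp 1 → ok
Exactly one row (r1) and one column (c1) fail → the flipped bit is at their intersection.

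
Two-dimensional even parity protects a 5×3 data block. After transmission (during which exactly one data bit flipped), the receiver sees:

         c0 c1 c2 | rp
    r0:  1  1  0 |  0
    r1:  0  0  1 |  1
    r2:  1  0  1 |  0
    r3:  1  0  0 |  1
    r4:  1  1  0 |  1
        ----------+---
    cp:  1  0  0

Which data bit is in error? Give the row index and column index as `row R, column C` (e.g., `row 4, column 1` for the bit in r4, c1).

Recompute each row's even parity and compare to rp:
  r0: data parity 0, sent rp 0 → ok
  r1: data parity 1, sent rp 1 → ok
  r2: data parity 0, sent rp 0 → ok
  r3: data parity 1, sent rp 1 → ok
  r4: data parity 0, sent rp 1 → mismatch
Recompute each column's even parity and compare to cp:
  c0: data parity 0, sent cp 1 → mismatch
  c1: data parity 0, sent cp 0 → ok
  c2: data parity 0, sent cp 0 → ok
Exactly one row (r4) and one column (c0) fail → the flipped bit is at their intersection.

row 4, column 0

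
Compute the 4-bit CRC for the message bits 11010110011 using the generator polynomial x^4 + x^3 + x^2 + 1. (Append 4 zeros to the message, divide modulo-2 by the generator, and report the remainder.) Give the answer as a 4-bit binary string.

Append 4 zeros: 110101100110000. Divide by 11101 (XOR where the leading bit is 1):
  pos 0: 11010 XOR 11101 = 00111
  pos 2: 11111 XOR 11101 = 00010
  pos 5: 10001 XOR 11101 = 01100
  pos 6: 11001 XOR 11101 = 00100
  pos 8: 10000 XOR 11101 = 01101
  pos 9: 11010 XOR 11101 = 00111
Remainder (last 4 bits) = 1110. This is the CRC / FCS.

1110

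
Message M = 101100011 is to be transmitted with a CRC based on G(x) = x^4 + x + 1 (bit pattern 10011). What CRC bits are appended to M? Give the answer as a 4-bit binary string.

0111

Append 4 zeros: 1011000110000. Divide by 10011 (XOR where the leading bit is 1):
  pos 0: 10110 XOR 10011 = 00101
  pos 2: 10100 XOR 10011 = 00111
  pos 4: 11111 XOR 10011 = 01100
  pos 5: 11000 XOR 10011 = 01011
  pos 6: 10110 XOR 10011 = 00101
  pos 8: 10100 XOR 10011 = 00111
Remainder (last 4 bits) = 0111. This is the CRC / FCS.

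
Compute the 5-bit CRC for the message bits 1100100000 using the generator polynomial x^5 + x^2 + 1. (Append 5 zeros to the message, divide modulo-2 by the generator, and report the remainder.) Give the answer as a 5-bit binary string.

Append 5 zeros: 110010000000000. Divide by 100101 (XOR where the leading bit is 1):
  pos 0: 110010 XOR 100101 = 010111
  pos 1: 101110 XOR 100101 = 001011
  pos 3: 101100 XOR 100101 = 001001
  pos 5: 100100 XOR 100101 = 000001
Remainder (last 5 bits) = 10000. This is the CRC / FCS.

10000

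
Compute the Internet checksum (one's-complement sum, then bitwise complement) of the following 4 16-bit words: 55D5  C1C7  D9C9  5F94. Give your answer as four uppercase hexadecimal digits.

One's-complement addition (fold any carry out of bit 15 back into bit 0):
  0x55D5 + 0xC1C7 = 0x1179C → wrap carry → 0x179D
  0x179D + 0xD9C9 = 0x0F166
  0xF166 + 0x5F94 = 0x150FA → wrap carry → 0x50FB
One's-complement sum = 0x50FB.
Checksum = ~0x50FB & 0xFFFF = 0xAF04.

AF04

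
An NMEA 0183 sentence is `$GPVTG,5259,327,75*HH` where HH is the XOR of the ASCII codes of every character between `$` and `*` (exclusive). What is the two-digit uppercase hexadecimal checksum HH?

41

XOR the ASCII codes of the payload characters:
  'G' = 0x47 → acc = 0x47
  'P' = 0x50 → acc = 0x17
  'V' = 0x56 → acc = 0x41
  'T' = 0x54 → acc = 0x15
  'G' = 0x47 → acc = 0x52
  ',' = 0x2C → acc = 0x7E
  '5' = 0x35 → acc = 0x4B
  '2' = 0x32 → acc = 0x79
  '5' = 0x35 → acc = 0x4C
  '9' = 0x39 → acc = 0x75
  ',' = 0x2C → acc = 0x59
  '3' = 0x33 → acc = 0x6A
  '2' = 0x32 → acc = 0x58
  '7' = 0x37 → acc = 0x6F
  ',' = 0x2C → acc = 0x43
  '7' = 0x37 → acc = 0x74
  '5' = 0x35 → acc = 0x41
Checksum = 0x41.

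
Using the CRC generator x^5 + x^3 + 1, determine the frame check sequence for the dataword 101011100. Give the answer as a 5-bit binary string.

Append 5 zeros: 10101110000000. Divide by 101001 (XOR where the leading bit is 1):
  pos 0: 101011 XOR 101001 = 000010
  pos 4: 101000 XOR 101001 = 000001
Remainder (last 5 bits) = 10000. This is the CRC / FCS.

10000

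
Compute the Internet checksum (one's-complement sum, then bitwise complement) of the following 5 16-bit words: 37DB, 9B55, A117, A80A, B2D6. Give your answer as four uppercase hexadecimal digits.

One's-complement addition (fold any carry out of bit 15 back into bit 0):
  0x37DB + 0x9B55 = 0x0D330
  0xD330 + 0xA117 = 0x17447 → wrap carry → 0x7448
  0x7448 + 0xA80A = 0x11C52 → wrap carry → 0x1C53
  0x1C53 + 0xB2D6 = 0x0CF29
One's-complement sum = 0xCF29.
Checksum = ~0xCF29 & 0xFFFF = 0x30D6.

30D6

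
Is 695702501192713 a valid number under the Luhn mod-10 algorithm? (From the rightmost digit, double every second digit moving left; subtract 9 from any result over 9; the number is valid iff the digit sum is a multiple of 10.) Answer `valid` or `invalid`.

invalid

From the right, keep odd positions and double even positions (subtract 9 from any doubled value over 9):
  doubled (positions 2,4,...): 2 4 2 0 4 5 9 → sum 26
  kept (positions 1,3,...): 3 7 9 1 5 0 5 6 → sum 36
Total = 62.
62 mod 10 = 2, so the number is invalid.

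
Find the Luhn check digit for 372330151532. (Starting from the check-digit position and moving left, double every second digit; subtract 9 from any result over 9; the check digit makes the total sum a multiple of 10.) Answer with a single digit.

0

Partial digits right→left: 2 3 5 1 5 1 0 3 3 2 7 3
Double every second digit counting from the check-digit position (so the 1st, 3rd, 5th, ... of the partial from the right).
  doubled (with −9 where >9): 4 1 1 0 6 5 → sum 17
  kept as-is: 3 1 1 3 2 3 → sum 13
Total = 17 + 13 = 30.
Check digit = (10 − (30 mod 10)) mod 10 = 0.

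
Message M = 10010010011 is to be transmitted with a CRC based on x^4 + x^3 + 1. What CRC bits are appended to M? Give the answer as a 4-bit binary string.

Append 4 zeros: 100100100110000. Divide by 11001 (XOR where the leading bit is 1):
  pos 0: 10010 XOR 11001 = 01011
  pos 1: 10110 XOR 11001 = 01111
  pos 2: 11111 XOR 11001 = 00110
  pos 4: 11000 XOR 11001 = 00001
  pos 8: 11100 XOR 11001 = 00101
  pos 10: 10100 XOR 11001 = 01101
Remainder (last 4 bits) = 1101. This is the CRC / FCS.

1101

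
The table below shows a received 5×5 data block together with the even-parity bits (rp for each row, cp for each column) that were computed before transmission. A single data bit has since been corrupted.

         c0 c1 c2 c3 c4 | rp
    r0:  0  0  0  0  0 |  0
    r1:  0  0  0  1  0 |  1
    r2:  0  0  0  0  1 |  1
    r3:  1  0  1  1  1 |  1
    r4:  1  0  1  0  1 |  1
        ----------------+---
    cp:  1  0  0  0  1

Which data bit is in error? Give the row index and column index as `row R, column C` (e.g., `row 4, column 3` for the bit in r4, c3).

Recompute each row's even parity and compare to rp:
  r0: data parity 0, sent rp 0 → ok
  r1: data parity 1, sent rp 1 → ok
  r2: data parity 1, sent rp 1 → ok
  r3: data parity 0, sent rp 1 → mismatch
  r4: data parity 1, sent rp 1 → ok
Recompute each column's even parity and compare to cp:
  c0: data parity 0, sent cp 1 → mismatch
  c1: data parity 0, sent cp 0 → ok
  c2: data parity 0, sent cp 0 → ok
  c3: data parity 0, sent cp 0 → ok
  c4: data parity 1, sent cp 1 → ok
Exactly one row (r3) and one column (c0) fail → the flipped bit is at their intersection.

row 3, column 0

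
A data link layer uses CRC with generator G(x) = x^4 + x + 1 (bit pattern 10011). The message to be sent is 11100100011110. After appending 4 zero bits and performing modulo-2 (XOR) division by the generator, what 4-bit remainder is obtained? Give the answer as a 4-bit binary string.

1100

Append 4 zeros: 111001000111100000. Divide by 10011 (XOR where the leading bit is 1):
  pos 0: 11100 XOR 10011 = 01111
  pos 1: 11111 XOR 10011 = 01100
  pos 2: 11000 XOR 10011 = 01011
  pos 3: 10110 XOR 10011 = 00101
  pos 5: 10101 XOR 10011 = 00110
  pos 7: 11011 XOR 10011 = 01000
  pos 8: 10001 XOR 10011 = 00010
  pos 11: 10000 XOR 10011 = 00011
Remainder (last 4 bits) = 1100. This is the CRC / FCS.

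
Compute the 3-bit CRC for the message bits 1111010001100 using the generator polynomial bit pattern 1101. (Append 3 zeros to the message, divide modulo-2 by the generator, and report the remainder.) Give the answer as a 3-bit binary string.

110

Append 3 zeros: 1111010001100000. Divide by 1101 (XOR where the leading bit is 1):
  pos 0: 1111 XOR 1101 = 0010
  pos 2: 1001 XOR 1101 = 0100
  pos 3: 1000 XOR 1101 = 0101
  pos 4: 1010 XOR 1101 = 0111
  pos 5: 1110 XOR 1101 = 0011
  pos 7: 1111 XOR 1101 = 0010
  pos 9: 1000 XOR 1101 = 0101
  pos 10: 1010 XOR 1101 = 0111
  pos 11: 1110 XOR 1101 = 0011
Remainder (last 3 bits) = 110. This is the CRC / FCS.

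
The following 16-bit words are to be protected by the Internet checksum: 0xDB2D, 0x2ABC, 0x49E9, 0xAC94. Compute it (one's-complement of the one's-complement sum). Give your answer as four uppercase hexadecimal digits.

One's-complement addition (fold any carry out of bit 15 back into bit 0):
  0xDB2D + 0x2ABC = 0x105E9 → wrap carry → 0x05EA
  0x05EA + 0x49E9 = 0x04FD3
  0x4FD3 + 0xAC94 = 0x0FC67
One's-complement sum = 0xFC67.
Checksum = ~0xFC67 & 0xFFFF = 0x0398.

0398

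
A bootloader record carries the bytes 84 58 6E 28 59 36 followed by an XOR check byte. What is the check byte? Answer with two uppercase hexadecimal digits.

F5

XOR the bytes together:
  start with 0x84
  0x84 ⊕ 0x58 = 0xDC
  0xDC ⊕ 0x6E = 0xB2
  0xB2 ⊕ 0x28 = 0x9A
  0x9A ⊕ 0x59 = 0xC3
  0xC3 ⊕ 0x36 = 0xF5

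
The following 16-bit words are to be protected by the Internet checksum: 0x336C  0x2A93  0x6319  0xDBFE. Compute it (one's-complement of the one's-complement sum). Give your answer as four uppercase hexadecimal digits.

62E8

One's-complement addition (fold any carry out of bit 15 back into bit 0):
  0x336C + 0x2A93 = 0x05DFF
  0x5DFF + 0x6319 = 0x0C118
  0xC118 + 0xDBFE = 0x19D16 → wrap carry → 0x9D17
One's-complement sum = 0x9D17.
Checksum = ~0x9D17 & 0xFFFF = 0x62E8.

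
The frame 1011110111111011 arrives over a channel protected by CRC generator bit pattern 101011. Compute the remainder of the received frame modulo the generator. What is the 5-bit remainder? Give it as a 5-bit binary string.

10101

Modulo-2 division of 1011110111111011 by 101011:
  pos 0: 101111 XOR 101011 = 000100
  pos 3: 100011 XOR 101011 = 001000
  pos 5: 100011 XOR 101011 = 001000
  pos 7: 100011 XOR 101011 = 001000
  pos 9: 100001 XOR 101011 = 001010
Remainder = 10101 (nonzero — an error is detected).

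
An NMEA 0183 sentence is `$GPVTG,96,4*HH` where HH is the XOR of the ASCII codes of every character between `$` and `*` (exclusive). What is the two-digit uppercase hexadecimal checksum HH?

XOR the ASCII codes of the payload characters:
  'G' = 0x47 → acc = 0x47
  'P' = 0x50 → acc = 0x17
  'V' = 0x56 → acc = 0x41
  'T' = 0x54 → acc = 0x15
  'G' = 0x47 → acc = 0x52
  ',' = 0x2C → acc = 0x7E
  '9' = 0x39 → acc = 0x47
  '6' = 0x36 → acc = 0x71
  ',' = 0x2C → acc = 0x5D
  '4' = 0x34 → acc = 0x69
Checksum = 0x69.

69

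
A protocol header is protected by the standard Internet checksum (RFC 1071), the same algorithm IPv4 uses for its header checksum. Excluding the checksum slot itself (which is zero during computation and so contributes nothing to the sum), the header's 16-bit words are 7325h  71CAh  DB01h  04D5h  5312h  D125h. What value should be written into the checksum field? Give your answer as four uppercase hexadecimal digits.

1701

One's-complement addition (fold any carry out of bit 15 back into bit 0):
  0x7325 + 0x71CA = 0x0E4EF
  0xE4EF + 0xDB01 = 0x1BFF0 → wrap carry → 0xBFF1
  0xBFF1 + 0x04D5 = 0x0C4C6
  0xC4C6 + 0x5312 = 0x117D8 → wrap carry → 0x17D9
  0x17D9 + 0xD125 = 0x0E8FE
One's-complement sum = 0xE8FE.
Checksum = ~0xE8FE & 0xFFFF = 0x1701.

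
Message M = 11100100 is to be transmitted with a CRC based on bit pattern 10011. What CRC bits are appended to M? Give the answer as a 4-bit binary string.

Append 4 zeros: 111001000000. Divide by 10011 (XOR where the leading bit is 1):
  pos 0: 11100 XOR 10011 = 01111
  pos 1: 11111 XOR 10011 = 01100
  pos 2: 11000 XOR 10011 = 01011
  pos 3: 10110 XOR 10011 = 00101
  pos 5: 10100 XOR 10011 = 00111
  pos 7: 11100 XOR 10011 = 01111
Remainder (last 4 bits) = 1111. This is the CRC / FCS.

1111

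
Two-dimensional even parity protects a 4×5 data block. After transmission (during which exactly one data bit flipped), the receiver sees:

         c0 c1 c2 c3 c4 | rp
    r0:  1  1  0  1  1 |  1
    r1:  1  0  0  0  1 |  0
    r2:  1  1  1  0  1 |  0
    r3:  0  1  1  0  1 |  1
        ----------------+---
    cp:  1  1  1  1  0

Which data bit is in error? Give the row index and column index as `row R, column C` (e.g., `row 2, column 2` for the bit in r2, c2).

Recompute each row's even parity and compare to rp:
  r0: data parity 0, sent rp 1 → mismatch
  r1: data parity 0, sent rp 0 → ok
  r2: data parity 0, sent rp 0 → ok
  r3: data parity 1, sent rp 1 → ok
Recompute each column's even parity and compare to cp:
  c0: data parity 1, sent cp 1 → ok
  c1: data parity 1, sent cp 1 → ok
  c2: data parity 0, sent cp 1 → mismatch
  c3: data parity 1, sent cp 1 → ok
  c4: data parity 0, sent cp 0 → ok
Exactly one row (r0) and one column (c2) fail → the flipped bit is at their intersection.

row 0, column 2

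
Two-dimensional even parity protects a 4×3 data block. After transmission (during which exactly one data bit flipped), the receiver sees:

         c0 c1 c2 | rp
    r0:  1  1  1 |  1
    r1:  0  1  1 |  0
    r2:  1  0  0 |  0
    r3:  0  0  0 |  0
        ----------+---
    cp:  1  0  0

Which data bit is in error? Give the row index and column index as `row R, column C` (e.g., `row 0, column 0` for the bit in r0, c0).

Recompute each row's even parity and compare to rp:
  r0: data parity 1, sent rp 1 → ok
  r1: data parity 0, sent rp 0 → ok
  r2: data parity 1, sent rp 0 → mismatch
  r3: data parity 0, sent rp 0 → ok
Recompute each column's even parity and compare to cp:
  c0: data parity 0, sent cp 1 → mismatch
  c1: data parity 0, sent cp 0 → ok
  c2: data parity 0, sent cp 0 → ok
Exactly one row (r2) and one column (c0) fail → the flipped bit is at their intersection.

row 2, column 0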